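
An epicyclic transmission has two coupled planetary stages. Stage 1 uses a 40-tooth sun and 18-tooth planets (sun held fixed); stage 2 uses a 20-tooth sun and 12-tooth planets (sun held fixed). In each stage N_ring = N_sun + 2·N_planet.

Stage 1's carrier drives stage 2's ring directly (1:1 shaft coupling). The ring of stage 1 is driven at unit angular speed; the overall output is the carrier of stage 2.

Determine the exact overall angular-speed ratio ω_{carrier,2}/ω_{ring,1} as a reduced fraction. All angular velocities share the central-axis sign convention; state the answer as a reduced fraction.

209/464

Stage 1: N_ring = 40 + 2·18 = 76
Stage 1: 40(ω_s−ω_c) = −76(ω_r−ω_c),  ω_s=0, ω_r=1
Stage 1: 40(0−ω_c) = −76(1−ω_c)  ⇒  116ω_c = 76  ⇒  ω_c = 19/29
  ⇒ ω_c¹/ω_r¹ = 19/29
Stage 2: N_ring = 20 + 2·12 = 44
Stage 2: 20(ω_s−ω_c) = −44(ω_r−ω_c),  ω_s=0, ω_r=1
Stage 2: 20(0−ω_c) = −44(1−ω_c)  ⇒  64ω_c = 44  ⇒  ω_c = 11/16
  ⇒ ω_c²/ω_r² = 11/16
Coupling ω_r² = ω_c¹ ⇒ overall = 19/29 × 11/16 = 209/464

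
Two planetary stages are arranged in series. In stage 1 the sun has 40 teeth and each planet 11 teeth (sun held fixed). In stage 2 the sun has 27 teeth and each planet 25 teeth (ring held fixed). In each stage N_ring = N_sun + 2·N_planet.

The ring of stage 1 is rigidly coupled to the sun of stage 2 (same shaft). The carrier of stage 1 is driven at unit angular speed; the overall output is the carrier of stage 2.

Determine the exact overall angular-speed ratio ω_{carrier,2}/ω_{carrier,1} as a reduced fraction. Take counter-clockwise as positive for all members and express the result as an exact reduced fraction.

Stage 1: N_ring = 40 + 2·11 = 62
Stage 1: 40(ω_s−ω_c) = −62(ω_r−ω_c),  ω_s=0, ω_c=1
Stage 1: ω_r = 1 − (40/62)(0−1) = 51/31
  ⇒ ω_r¹/ω_c¹ = 51/31
Stage 2: N_ring = 27 + 2·25 = 77
Stage 2: 27(ω_s−ω_c) = −77(ω_r−ω_c),  ω_r=0, ω_s=1
Stage 2: 27(1−ω_c) = −77(0−ω_c)  ⇒  104ω_c = 27  ⇒  ω_c = 27/104
  ⇒ ω_c²/ω_s² = 27/104
Coupling ω_s² = ω_r¹ ⇒ overall = 51/31 × 27/104 = 1377/3224

1377/3224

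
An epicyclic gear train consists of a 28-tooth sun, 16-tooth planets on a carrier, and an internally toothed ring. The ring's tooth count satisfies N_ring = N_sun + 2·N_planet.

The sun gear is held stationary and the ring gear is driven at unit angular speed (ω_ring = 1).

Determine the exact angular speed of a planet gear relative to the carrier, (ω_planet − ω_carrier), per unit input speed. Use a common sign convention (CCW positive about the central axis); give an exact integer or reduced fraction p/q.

105/88

N_ring = 28 + 2·16 = 60
28(ω_s−ω_c) = −60(ω_r−ω_c),  ω_s=0, ω_r=1
28(0−ω_c) = −60(1−ω_c)  ⇒  88ω_c = 60  ⇒  ω_c = 15/22
sun–planet: 28·(0−15/22) = −16·(ω_p−ω_c)  ⇒  ω_p−ω_c = −(28/16)·(-15/22) = 105/88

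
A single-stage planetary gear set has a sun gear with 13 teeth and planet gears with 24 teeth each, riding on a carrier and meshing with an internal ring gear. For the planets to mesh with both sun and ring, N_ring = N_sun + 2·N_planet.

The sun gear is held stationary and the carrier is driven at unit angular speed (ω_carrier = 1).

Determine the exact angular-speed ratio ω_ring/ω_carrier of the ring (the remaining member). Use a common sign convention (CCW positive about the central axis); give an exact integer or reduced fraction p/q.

74/61

N_ring = 13 + 2·24 = 61
13(ω_s−ω_c) = −61(ω_r−ω_c),  ω_s=0, ω_c=1
ω_r = 1 − (13/61)(0−1) = 74/61
ω_r/ω_c = 74/61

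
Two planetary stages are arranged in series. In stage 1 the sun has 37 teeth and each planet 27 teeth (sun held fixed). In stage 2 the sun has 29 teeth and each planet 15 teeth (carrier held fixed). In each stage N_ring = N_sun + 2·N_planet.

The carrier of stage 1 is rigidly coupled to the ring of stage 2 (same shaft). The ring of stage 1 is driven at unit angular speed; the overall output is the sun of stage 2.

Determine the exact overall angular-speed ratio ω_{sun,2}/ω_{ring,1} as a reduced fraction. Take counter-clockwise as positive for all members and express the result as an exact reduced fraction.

-5369/3712

Stage 1: N_ring = 37 + 2·27 = 91
Stage 1: 37(ω_s−ω_c) = −91(ω_r−ω_c),  ω_s=0, ω_r=1
Stage 1: 37(0−ω_c) = −91(1−ω_c)  ⇒  128ω_c = 91  ⇒  ω_c = 91/128
  ⇒ ω_c¹/ω_r¹ = 91/128
Stage 2: N_ring = 29 + 2·15 = 59
Stage 2: 29(ω_s−ω_c) = −59(ω_r−ω_c),  ω_c=0, ω_r=1
Stage 2: ω_s = 0 − (59/29)(1−0) = -59/29
  ⇒ ω_s²/ω_r² = -59/29
Coupling ω_r² = ω_c¹ ⇒ overall = 91/128 × -59/29 = -5369/3712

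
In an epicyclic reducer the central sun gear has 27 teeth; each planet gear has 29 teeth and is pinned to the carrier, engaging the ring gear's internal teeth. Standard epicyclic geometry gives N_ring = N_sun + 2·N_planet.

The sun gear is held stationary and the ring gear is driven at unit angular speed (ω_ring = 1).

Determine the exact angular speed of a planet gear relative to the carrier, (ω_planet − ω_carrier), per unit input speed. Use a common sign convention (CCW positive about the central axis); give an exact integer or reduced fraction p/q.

2295/3248

N_ring = 27 + 2·29 = 85
27(ω_s−ω_c) = −85(ω_r−ω_c),  ω_s=0, ω_r=1
27(0−ω_c) = −85(1−ω_c)  ⇒  112ω_c = 85  ⇒  ω_c = 85/112
sun–planet: 27·(0−85/112) = −29·(ω_p−ω_c)  ⇒  ω_p−ω_c = −(27/29)·(-85/112) = 2295/3248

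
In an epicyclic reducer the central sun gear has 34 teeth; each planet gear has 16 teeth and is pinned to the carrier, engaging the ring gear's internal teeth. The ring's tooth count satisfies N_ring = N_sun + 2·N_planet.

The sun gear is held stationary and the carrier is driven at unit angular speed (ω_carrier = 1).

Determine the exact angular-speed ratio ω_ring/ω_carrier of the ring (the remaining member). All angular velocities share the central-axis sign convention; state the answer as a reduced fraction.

50/33

N_ring = 34 + 2·16 = 66
34(ω_s−ω_c) = −66(ω_r−ω_c),  ω_s=0, ω_c=1
ω_r = 1 − (34/66)(0−1) = 50/33
ω_r/ω_c = 50/33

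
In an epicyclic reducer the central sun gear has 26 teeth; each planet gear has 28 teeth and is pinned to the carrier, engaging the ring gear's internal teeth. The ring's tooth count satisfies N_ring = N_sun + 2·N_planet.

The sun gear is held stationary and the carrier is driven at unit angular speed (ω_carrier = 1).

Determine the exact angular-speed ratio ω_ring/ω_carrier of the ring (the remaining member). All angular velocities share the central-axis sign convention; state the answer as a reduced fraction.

N_ring = 26 + 2·28 = 82
26(ω_s−ω_c) = −82(ω_r−ω_c),  ω_s=0, ω_c=1
ω_r = 1 − (26/82)(0−1) = 54/41
ω_r/ω_c = 54/41

54/41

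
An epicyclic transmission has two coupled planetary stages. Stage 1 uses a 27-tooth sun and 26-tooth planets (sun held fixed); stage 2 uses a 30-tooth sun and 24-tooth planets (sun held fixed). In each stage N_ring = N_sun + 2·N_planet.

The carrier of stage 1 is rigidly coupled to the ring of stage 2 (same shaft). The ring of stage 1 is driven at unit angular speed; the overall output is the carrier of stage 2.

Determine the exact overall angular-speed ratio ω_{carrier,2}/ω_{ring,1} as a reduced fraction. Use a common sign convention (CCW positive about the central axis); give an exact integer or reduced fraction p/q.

Stage 1: N_ring = 27 + 2·26 = 79
Stage 1: 27(ω_s−ω_c) = −79(ω_r−ω_c),  ω_s=0, ω_r=1
Stage 1: 27(0−ω_c) = −79(1−ω_c)  ⇒  106ω_c = 79  ⇒  ω_c = 79/106
  ⇒ ω_c¹/ω_r¹ = 79/106
Stage 2: N_ring = 30 + 2·24 = 78
Stage 2: 30(ω_s−ω_c) = −78(ω_r−ω_c),  ω_s=0, ω_r=1
Stage 2: 30(0−ω_c) = −78(1−ω_c)  ⇒  108ω_c = 78  ⇒  ω_c = 13/18
  ⇒ ω_c²/ω_r² = 13/18
Coupling ω_r² = ω_c¹ ⇒ overall = 79/106 × 13/18 = 1027/1908

1027/1908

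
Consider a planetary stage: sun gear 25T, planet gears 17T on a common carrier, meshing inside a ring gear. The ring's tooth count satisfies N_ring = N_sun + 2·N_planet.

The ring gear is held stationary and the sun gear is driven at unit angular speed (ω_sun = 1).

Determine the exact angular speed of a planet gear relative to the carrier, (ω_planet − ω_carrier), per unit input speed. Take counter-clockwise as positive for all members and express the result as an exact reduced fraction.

N_ring = 25 + 2·17 = 59
25(ω_s−ω_c) = −59(ω_r−ω_c),  ω_r=0, ω_s=1
25(1−ω_c) = −59(0−ω_c)  ⇒  84ω_c = 25  ⇒  ω_c = 25/84
sun–planet: 25·(1−25/84) = −17·(ω_p−ω_c)  ⇒  ω_p−ω_c = −(25/17)·(59/84) = -1475/1428

-1475/1428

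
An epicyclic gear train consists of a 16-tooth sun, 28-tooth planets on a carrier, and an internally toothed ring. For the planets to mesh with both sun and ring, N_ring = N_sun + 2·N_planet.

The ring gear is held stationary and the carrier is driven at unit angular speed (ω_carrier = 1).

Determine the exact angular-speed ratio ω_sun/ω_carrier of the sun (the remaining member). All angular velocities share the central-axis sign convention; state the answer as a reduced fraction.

N_ring = 16 + 2·28 = 72
16(ω_s−ω_c) = −72(ω_r−ω_c),  ω_r=0, ω_c=1
ω_s = 1 − (72/16)(0−1) = 11/2
ω_s/ω_c = 11/2

11/2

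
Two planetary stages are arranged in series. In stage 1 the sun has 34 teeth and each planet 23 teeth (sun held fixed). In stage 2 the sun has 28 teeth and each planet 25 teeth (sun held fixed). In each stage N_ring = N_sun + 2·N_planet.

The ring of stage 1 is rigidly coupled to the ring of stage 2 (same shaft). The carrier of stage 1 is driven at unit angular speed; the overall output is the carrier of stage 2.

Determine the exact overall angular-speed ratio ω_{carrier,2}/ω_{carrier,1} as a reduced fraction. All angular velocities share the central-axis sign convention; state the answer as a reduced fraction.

2223/2120

Stage 1: N_ring = 34 + 2·23 = 80
Stage 1: 34(ω_s−ω_c) = −80(ω_r−ω_c),  ω_s=0, ω_c=1
Stage 1: ω_r = 1 − (34/80)(0−1) = 57/40
  ⇒ ω_r¹/ω_c¹ = 57/40
Stage 2: N_ring = 28 + 2·25 = 78
Stage 2: 28(ω_s−ω_c) = −78(ω_r−ω_c),  ω_s=0, ω_r=1
Stage 2: 28(0−ω_c) = −78(1−ω_c)  ⇒  106ω_c = 78  ⇒  ω_c = 39/53
  ⇒ ω_c²/ω_r² = 39/53
Coupling ω_r² = ω_r¹ ⇒ overall = 57/40 × 39/53 = 2223/2120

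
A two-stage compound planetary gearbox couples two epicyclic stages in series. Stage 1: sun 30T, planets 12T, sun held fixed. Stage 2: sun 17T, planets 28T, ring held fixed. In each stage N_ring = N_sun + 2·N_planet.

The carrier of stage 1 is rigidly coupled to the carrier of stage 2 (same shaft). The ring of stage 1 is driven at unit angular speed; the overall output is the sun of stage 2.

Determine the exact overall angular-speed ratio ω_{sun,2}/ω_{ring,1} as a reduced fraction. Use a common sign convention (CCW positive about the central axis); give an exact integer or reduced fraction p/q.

405/119

Stage 1: N_ring = 30 + 2·12 = 54
Stage 1: 30(ω_s−ω_c) = −54(ω_r−ω_c),  ω_s=0, ω_r=1
Stage 1: 30(0−ω_c) = −54(1−ω_c)  ⇒  84ω_c = 54  ⇒  ω_c = 9/14
  ⇒ ω_c¹/ω_r¹ = 9/14
Stage 2: N_ring = 17 + 2·28 = 73
Stage 2: 17(ω_s−ω_c) = −73(ω_r−ω_c),  ω_r=0, ω_c=1
Stage 2: ω_s = 1 − (73/17)(0−1) = 90/17
  ⇒ ω_s²/ω_c² = 90/17
Coupling ω_c² = ω_c¹ ⇒ overall = 9/14 × 90/17 = 405/119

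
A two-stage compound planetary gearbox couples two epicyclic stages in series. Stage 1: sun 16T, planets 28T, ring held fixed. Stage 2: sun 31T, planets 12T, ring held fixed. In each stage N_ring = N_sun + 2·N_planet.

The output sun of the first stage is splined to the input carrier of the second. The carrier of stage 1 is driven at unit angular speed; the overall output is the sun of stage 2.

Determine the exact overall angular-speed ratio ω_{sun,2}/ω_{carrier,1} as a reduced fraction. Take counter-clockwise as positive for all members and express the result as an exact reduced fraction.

Stage 1: N_ring = 16 + 2·28 = 72
Stage 1: 16(ω_s−ω_c) = −72(ω_r−ω_c),  ω_r=0, ω_c=1
Stage 1: ω_s = 1 − (72/16)(0−1) = 11/2
  ⇒ ω_s¹/ω_c¹ = 11/2
Stage 2: N_ring = 31 + 2·12 = 55
Stage 2: 31(ω_s−ω_c) = −55(ω_r−ω_c),  ω_r=0, ω_c=1
Stage 2: ω_s = 1 − (55/31)(0−1) = 86/31
  ⇒ ω_s²/ω_c² = 86/31
Coupling ω_c² = ω_s¹ ⇒ overall = 11/2 × 86/31 = 473/31

473/31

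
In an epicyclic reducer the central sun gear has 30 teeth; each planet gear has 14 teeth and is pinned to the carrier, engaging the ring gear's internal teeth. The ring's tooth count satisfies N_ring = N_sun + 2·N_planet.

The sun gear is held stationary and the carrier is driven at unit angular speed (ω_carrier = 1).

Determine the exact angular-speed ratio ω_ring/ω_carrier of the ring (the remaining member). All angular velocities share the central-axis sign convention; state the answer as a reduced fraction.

N_ring = 30 + 2·14 = 58
30(ω_s−ω_c) = −58(ω_r−ω_c),  ω_s=0, ω_c=1
ω_r = 1 − (30/58)(0−1) = 44/29
ω_r/ω_c = 44/29

44/29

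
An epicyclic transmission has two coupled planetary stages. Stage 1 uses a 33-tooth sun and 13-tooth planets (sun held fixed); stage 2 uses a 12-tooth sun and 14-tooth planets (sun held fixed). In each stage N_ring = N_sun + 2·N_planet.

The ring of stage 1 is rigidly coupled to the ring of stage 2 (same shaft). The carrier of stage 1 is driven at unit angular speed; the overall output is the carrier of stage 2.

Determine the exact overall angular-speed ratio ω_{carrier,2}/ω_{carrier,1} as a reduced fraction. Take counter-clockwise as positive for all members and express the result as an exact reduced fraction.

920/767

Stage 1: N_ring = 33 + 2·13 = 59
Stage 1: 33(ω_s−ω_c) = −59(ω_r−ω_c),  ω_s=0, ω_c=1
Stage 1: ω_r = 1 − (33/59)(0−1) = 92/59
  ⇒ ω_r¹/ω_c¹ = 92/59
Stage 2: N_ring = 12 + 2·14 = 40
Stage 2: 12(ω_s−ω_c) = −40(ω_r−ω_c),  ω_s=0, ω_r=1
Stage 2: 12(0−ω_c) = −40(1−ω_c)  ⇒  52ω_c = 40  ⇒  ω_c = 10/13
  ⇒ ω_c²/ω_r² = 10/13
Coupling ω_r² = ω_r¹ ⇒ overall = 92/59 × 10/13 = 920/767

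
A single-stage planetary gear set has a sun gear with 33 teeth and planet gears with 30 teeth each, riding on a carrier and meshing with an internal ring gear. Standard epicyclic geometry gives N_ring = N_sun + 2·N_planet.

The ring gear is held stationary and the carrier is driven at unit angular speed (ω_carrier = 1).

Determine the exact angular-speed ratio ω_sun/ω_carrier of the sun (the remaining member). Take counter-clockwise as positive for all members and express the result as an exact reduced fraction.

42/11

N_ring = 33 + 2·30 = 93
33(ω_s−ω_c) = −93(ω_r−ω_c),  ω_r=0, ω_c=1
ω_s = 1 − (93/33)(0−1) = 42/11
ω_s/ω_c = 42/11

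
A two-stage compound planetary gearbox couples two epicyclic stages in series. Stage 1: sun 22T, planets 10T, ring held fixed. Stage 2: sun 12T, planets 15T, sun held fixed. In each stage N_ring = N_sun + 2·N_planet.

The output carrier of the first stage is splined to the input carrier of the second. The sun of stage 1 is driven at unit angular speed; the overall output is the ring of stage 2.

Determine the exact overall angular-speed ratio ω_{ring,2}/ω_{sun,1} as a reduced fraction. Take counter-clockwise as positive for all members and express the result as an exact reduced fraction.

99/224

Stage 1: N_ring = 22 + 2·10 = 42
Stage 1: 22(ω_s−ω_c) = −42(ω_r−ω_c),  ω_r=0, ω_s=1
Stage 1: 22(1−ω_c) = −42(0−ω_c)  ⇒  64ω_c = 22  ⇒  ω_c = 11/32
  ⇒ ω_c¹/ω_s¹ = 11/32
Stage 2: N_ring = 12 + 2·15 = 42
Stage 2: 12(ω_s−ω_c) = −42(ω_r−ω_c),  ω_s=0, ω_c=1
Stage 2: ω_r = 1 − (12/42)(0−1) = 9/7
  ⇒ ω_r²/ω_c² = 9/7
Coupling ω_c² = ω_c¹ ⇒ overall = 11/32 × 9/7 = 99/224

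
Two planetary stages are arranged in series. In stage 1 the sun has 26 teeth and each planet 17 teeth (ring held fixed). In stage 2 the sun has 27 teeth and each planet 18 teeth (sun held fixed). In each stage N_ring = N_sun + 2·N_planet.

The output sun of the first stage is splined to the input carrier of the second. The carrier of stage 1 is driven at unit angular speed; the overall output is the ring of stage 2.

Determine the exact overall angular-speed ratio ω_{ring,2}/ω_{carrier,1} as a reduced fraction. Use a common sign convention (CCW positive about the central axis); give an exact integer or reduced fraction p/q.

Stage 1: N_ring = 26 + 2·17 = 60
Stage 1: 26(ω_s−ω_c) = −60(ω_r−ω_c),  ω_r=0, ω_c=1
Stage 1: ω_s = 1 − (60/26)(0−1) = 43/13
  ⇒ ω_s¹/ω_c¹ = 43/13
Stage 2: N_ring = 27 + 2·18 = 63
Stage 2: 27(ω_s−ω_c) = −63(ω_r−ω_c),  ω_s=0, ω_c=1
Stage 2: ω_r = 1 − (27/63)(0−1) = 10/7
  ⇒ ω_r²/ω_c² = 10/7
Coupling ω_c² = ω_s¹ ⇒ overall = 43/13 × 10/7 = 430/91

430/91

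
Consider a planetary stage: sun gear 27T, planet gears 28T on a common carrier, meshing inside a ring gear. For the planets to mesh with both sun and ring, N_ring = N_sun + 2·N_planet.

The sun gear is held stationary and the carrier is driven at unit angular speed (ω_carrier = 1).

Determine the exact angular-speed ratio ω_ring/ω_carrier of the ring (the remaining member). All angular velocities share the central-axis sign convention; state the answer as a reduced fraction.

110/83

N_ring = 27 + 2·28 = 83
27(ω_s−ω_c) = −83(ω_r−ω_c),  ω_s=0, ω_c=1
ω_r = 1 − (27/83)(0−1) = 110/83
ω_r/ω_c = 110/83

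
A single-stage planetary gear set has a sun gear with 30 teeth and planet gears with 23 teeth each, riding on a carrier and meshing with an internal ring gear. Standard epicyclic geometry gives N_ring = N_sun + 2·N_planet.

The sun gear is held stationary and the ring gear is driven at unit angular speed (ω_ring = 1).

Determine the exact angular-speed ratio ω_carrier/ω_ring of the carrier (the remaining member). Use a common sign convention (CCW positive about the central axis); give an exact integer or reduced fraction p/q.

38/53

N_ring = 30 + 2·23 = 76
30(ω_s−ω_c) = −76(ω_r−ω_c),  ω_s=0, ω_r=1
30(0−ω_c) = −76(1−ω_c)  ⇒  106ω_c = 76  ⇒  ω_c = 38/53
ω_c/ω_r = 38/53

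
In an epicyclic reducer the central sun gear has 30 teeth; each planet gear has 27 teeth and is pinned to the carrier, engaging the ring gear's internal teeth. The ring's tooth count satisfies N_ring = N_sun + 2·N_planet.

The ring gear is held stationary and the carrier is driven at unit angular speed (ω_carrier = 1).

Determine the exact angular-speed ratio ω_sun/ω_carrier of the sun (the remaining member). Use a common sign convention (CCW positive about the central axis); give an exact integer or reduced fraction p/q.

19/5

N_ring = 30 + 2·27 = 84
30(ω_s−ω_c) = −84(ω_r−ω_c),  ω_r=0, ω_c=1
ω_s = 1 − (84/30)(0−1) = 19/5
ω_s/ω_c = 19/5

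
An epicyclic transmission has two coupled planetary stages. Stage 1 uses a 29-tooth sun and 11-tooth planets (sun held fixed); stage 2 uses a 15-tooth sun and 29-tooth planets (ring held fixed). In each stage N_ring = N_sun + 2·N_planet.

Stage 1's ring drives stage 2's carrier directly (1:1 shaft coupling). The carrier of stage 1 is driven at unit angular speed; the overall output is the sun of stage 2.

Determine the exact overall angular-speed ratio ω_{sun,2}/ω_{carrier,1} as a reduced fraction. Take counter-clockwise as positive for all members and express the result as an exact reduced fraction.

Stage 1: N_ring = 29 + 2·11 = 51
Stage 1: 29(ω_s−ω_c) = −51(ω_r−ω_c),  ω_s=0, ω_c=1
Stage 1: ω_r = 1 − (29/51)(0−1) = 80/51
  ⇒ ω_r¹/ω_c¹ = 80/51
Stage 2: N_ring = 15 + 2·29 = 73
Stage 2: 15(ω_s−ω_c) = −73(ω_r−ω_c),  ω_r=0, ω_c=1
Stage 2: ω_s = 1 − (73/15)(0−1) = 88/15
  ⇒ ω_s²/ω_c² = 88/15
Coupling ω_c² = ω_r¹ ⇒ overall = 80/51 × 88/15 = 1408/153

1408/153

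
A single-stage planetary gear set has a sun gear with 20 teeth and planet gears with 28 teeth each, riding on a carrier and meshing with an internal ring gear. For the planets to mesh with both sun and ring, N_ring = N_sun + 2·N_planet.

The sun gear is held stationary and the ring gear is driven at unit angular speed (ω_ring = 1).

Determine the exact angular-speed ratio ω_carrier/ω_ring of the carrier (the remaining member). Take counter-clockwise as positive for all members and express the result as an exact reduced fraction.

N_ring = 20 + 2·28 = 76
20(ω_s−ω_c) = −76(ω_r−ω_c),  ω_s=0, ω_r=1
20(0−ω_c) = −76(1−ω_c)  ⇒  96ω_c = 76  ⇒  ω_c = 19/24
ω_c/ω_r = 19/24

19/24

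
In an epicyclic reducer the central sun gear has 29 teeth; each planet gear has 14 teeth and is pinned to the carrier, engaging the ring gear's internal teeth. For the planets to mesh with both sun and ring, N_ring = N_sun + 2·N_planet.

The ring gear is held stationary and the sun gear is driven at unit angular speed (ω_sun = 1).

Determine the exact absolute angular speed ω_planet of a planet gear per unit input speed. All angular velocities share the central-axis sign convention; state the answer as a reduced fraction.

N_ring = 29 + 2·14 = 57
29(ω_s−ω_c) = −57(ω_r−ω_c),  ω_r=0, ω_s=1
29(1−ω_c) = −57(0−ω_c)  ⇒  86ω_c = 29  ⇒  ω_c = 29/86
sun–planet: 29·(1−29/86) = −14·(ω_p−ω_c)  ⇒  ω_p−ω_c = −(29/14)·(57/86) = -1653/1204
ω_p = 29/86 − 1653/1204 = -29/28

-29/28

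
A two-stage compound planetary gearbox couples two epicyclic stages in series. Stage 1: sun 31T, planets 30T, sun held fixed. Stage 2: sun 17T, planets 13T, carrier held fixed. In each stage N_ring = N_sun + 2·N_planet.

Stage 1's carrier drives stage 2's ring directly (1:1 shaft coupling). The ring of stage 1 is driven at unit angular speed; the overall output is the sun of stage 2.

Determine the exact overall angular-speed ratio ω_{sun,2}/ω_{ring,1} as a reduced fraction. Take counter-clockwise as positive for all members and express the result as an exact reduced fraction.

-3913/2074

Stage 1: N_ring = 31 + 2·30 = 91
Stage 1: 31(ω_s−ω_c) = −91(ω_r−ω_c),  ω_s=0, ω_r=1
Stage 1: 31(0−ω_c) = −91(1−ω_c)  ⇒  122ω_c = 91  ⇒  ω_c = 91/122
  ⇒ ω_c¹/ω_r¹ = 91/122
Stage 2: N_ring = 17 + 2·13 = 43
Stage 2: 17(ω_s−ω_c) = −43(ω_r−ω_c),  ω_c=0, ω_r=1
Stage 2: ω_s = 0 − (43/17)(1−0) = -43/17
  ⇒ ω_s²/ω_r² = -43/17
Coupling ω_r² = ω_c¹ ⇒ overall = 91/122 × -43/17 = -3913/2074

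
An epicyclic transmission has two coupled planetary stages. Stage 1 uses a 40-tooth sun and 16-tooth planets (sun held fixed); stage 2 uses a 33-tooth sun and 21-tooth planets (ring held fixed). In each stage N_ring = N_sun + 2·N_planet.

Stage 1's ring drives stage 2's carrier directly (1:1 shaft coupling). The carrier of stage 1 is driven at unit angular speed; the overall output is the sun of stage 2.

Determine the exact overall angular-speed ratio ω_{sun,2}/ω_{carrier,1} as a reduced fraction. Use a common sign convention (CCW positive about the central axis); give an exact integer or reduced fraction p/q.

Stage 1: N_ring = 40 + 2·16 = 72
Stage 1: 40(ω_s−ω_c) = −72(ω_r−ω_c),  ω_s=0, ω_c=1
Stage 1: ω_r = 1 − (40/72)(0−1) = 14/9
  ⇒ ω_r¹/ω_c¹ = 14/9
Stage 2: N_ring = 33 + 2·21 = 75
Stage 2: 33(ω_s−ω_c) = −75(ω_r−ω_c),  ω_r=0, ω_c=1
Stage 2: ω_s = 1 − (75/33)(0−1) = 36/11
  ⇒ ω_s²/ω_c² = 36/11
Coupling ω_c² = ω_r¹ ⇒ overall = 14/9 × 36/11 = 56/11

56/11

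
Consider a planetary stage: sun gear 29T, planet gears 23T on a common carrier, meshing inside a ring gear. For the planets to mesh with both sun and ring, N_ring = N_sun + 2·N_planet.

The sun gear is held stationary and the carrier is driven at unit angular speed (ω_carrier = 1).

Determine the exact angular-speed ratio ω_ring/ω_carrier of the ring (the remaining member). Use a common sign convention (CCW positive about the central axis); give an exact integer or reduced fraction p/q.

104/75

N_ring = 29 + 2·23 = 75
29(ω_s−ω_c) = −75(ω_r−ω_c),  ω_s=0, ω_c=1
ω_r = 1 − (29/75)(0−1) = 104/75
ω_r/ω_c = 104/75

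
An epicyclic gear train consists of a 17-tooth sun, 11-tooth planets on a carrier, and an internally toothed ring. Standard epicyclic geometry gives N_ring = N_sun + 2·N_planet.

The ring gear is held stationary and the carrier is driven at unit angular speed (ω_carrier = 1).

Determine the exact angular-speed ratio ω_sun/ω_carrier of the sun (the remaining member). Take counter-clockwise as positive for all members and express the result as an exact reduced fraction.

56/17

N_ring = 17 + 2·11 = 39
17(ω_s−ω_c) = −39(ω_r−ω_c),  ω_r=0, ω_c=1
ω_s = 1 − (39/17)(0−1) = 56/17
ω_s/ω_c = 56/17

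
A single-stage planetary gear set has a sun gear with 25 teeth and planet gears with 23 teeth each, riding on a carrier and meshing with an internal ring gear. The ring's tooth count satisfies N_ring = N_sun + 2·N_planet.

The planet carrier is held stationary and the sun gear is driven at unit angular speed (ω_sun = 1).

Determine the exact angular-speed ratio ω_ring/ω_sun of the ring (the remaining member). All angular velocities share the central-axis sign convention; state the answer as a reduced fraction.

-25/71

N_ring = 25 + 2·23 = 71
25(ω_s−ω_c) = −71(ω_r−ω_c),  ω_c=0, ω_s=1
ω_r = 0 − (25/71)(1−0) = -25/71
ω_r/ω_s = -25/71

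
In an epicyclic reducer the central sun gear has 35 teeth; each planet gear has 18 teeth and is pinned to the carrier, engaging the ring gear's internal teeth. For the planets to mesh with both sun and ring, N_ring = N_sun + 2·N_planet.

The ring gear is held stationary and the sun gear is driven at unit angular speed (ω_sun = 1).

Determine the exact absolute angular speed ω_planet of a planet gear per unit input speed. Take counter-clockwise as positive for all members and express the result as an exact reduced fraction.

N_ring = 35 + 2·18 = 71
35(ω_s−ω_c) = −71(ω_r−ω_c),  ω_r=0, ω_s=1
35(1−ω_c) = −71(0−ω_c)  ⇒  106ω_c = 35  ⇒  ω_c = 35/106
sun–planet: 35·(1−35/106) = −18·(ω_p−ω_c)  ⇒  ω_p−ω_c = −(35/18)·(71/106) = -2485/1908
ω_p = 35/106 − 2485/1908 = -35/36

-35/36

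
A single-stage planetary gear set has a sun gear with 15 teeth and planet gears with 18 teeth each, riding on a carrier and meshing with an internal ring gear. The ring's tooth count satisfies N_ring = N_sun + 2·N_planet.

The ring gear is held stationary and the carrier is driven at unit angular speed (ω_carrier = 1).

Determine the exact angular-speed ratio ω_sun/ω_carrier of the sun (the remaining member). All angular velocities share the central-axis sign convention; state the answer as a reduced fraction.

N_ring = 15 + 2·18 = 51
15(ω_s−ω_c) = −51(ω_r−ω_c),  ω_r=0, ω_c=1
ω_s = 1 − (51/15)(0−1) = 22/5
ω_s/ω_c = 22/5

22/5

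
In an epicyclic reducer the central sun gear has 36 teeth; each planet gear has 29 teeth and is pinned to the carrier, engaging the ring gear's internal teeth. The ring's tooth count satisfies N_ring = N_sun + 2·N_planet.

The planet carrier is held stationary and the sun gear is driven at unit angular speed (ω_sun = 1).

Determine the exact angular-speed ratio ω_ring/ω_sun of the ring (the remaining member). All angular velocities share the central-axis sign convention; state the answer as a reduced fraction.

-18/47

N_ring = 36 + 2·29 = 94
36(ω_s−ω_c) = −94(ω_r−ω_c),  ω_c=0, ω_s=1
ω_r = 0 − (36/94)(1−0) = -18/47
ω_r/ω_s = -18/47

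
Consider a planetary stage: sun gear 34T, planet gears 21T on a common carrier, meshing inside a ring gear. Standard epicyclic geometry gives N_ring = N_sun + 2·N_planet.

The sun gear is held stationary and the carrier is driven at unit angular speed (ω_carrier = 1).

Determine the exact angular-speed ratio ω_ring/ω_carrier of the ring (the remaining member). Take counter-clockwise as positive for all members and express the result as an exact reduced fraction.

55/38

N_ring = 34 + 2·21 = 76
34(ω_s−ω_c) = −76(ω_r−ω_c),  ω_s=0, ω_c=1
ω_r = 1 − (34/76)(0−1) = 55/38
ω_r/ω_c = 55/38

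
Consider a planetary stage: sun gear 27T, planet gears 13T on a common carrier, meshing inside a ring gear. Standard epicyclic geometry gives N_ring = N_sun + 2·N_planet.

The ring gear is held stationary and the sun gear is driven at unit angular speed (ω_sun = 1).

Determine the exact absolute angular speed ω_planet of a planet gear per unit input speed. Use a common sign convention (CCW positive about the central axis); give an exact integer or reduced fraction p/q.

-27/26

N_ring = 27 + 2·13 = 53
27(ω_s−ω_c) = −53(ω_r−ω_c),  ω_r=0, ω_s=1
27(1−ω_c) = −53(0−ω_c)  ⇒  80ω_c = 27  ⇒  ω_c = 27/80
sun–planet: 27·(1−27/80) = −13·(ω_p−ω_c)  ⇒  ω_p−ω_c = −(27/13)·(53/80) = -1431/1040
ω_p = 27/80 − 1431/1040 = -27/26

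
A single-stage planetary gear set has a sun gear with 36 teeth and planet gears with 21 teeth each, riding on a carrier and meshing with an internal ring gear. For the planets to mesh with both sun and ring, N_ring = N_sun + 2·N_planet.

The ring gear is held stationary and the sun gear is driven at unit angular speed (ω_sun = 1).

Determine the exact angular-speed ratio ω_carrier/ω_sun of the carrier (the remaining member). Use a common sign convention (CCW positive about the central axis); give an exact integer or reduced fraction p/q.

6/19

N_ring = 36 + 2·21 = 78
36(ω_s−ω_c) = −78(ω_r−ω_c),  ω_r=0, ω_s=1
36(1−ω_c) = −78(0−ω_c)  ⇒  114ω_c = 36  ⇒  ω_c = 6/19
ω_c/ω_s = 6/19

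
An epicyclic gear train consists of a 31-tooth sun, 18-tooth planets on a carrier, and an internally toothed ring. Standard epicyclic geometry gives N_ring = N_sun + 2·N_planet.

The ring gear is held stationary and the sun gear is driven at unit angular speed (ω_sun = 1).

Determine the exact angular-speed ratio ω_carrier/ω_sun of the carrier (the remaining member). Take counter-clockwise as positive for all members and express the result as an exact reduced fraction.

31/98

N_ring = 31 + 2·18 = 67
31(ω_s−ω_c) = −67(ω_r−ω_c),  ω_r=0, ω_s=1
31(1−ω_c) = −67(0−ω_c)  ⇒  98ω_c = 31  ⇒  ω_c = 31/98
ω_c/ω_s = 31/98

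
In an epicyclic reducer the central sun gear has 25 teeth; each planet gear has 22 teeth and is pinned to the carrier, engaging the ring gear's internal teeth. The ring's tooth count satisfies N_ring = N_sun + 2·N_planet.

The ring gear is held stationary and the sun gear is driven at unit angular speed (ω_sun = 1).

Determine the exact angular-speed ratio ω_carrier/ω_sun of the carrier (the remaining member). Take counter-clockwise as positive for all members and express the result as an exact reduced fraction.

N_ring = 25 + 2·22 = 69
25(ω_s−ω_c) = −69(ω_r−ω_c),  ω_r=0, ω_s=1
25(1−ω_c) = −69(0−ω_c)  ⇒  94ω_c = 25  ⇒  ω_c = 25/94
ω_c/ω_s = 25/94

25/94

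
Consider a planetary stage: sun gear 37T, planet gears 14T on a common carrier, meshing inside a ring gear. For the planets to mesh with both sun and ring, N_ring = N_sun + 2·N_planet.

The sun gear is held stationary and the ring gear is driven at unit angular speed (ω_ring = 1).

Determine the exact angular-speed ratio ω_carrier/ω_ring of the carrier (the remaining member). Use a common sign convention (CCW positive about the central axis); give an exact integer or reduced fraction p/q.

N_ring = 37 + 2·14 = 65
37(ω_s−ω_c) = −65(ω_r−ω_c),  ω_s=0, ω_r=1
37(0−ω_c) = −65(1−ω_c)  ⇒  102ω_c = 65  ⇒  ω_c = 65/102
ω_c/ω_r = 65/102

65/102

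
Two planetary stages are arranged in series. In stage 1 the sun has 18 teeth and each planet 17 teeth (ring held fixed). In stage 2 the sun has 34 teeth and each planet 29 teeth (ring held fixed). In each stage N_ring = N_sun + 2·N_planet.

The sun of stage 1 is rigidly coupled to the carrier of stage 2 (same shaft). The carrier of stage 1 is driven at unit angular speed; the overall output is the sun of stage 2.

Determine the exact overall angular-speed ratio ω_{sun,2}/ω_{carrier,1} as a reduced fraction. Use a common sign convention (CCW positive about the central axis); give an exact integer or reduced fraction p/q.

245/17

Stage 1: N_ring = 18 + 2·17 = 52
Stage 1: 18(ω_s−ω_c) = −52(ω_r−ω_c),  ω_r=0, ω_c=1
Stage 1: ω_s = 1 − (52/18)(0−1) = 35/9
  ⇒ ω_s¹/ω_c¹ = 35/9
Stage 2: N_ring = 34 + 2·29 = 92
Stage 2: 34(ω_s−ω_c) = −92(ω_r−ω_c),  ω_r=0, ω_c=1
Stage 2: ω_s = 1 − (92/34)(0−1) = 63/17
  ⇒ ω_s²/ω_c² = 63/17
Coupling ω_c² = ω_s¹ ⇒ overall = 35/9 × 63/17 = 245/17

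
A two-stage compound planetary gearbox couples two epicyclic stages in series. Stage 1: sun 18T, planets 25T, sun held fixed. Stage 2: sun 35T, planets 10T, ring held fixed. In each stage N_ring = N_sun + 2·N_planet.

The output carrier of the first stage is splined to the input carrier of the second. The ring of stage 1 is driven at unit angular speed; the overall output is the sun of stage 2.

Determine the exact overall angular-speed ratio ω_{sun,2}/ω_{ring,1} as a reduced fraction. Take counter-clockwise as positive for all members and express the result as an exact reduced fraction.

Stage 1: N_ring = 18 + 2·25 = 68
Stage 1: 18(ω_s−ω_c) = −68(ω_r−ω_c),  ω_s=0, ω_r=1
Stage 1: 18(0−ω_c) = −68(1−ω_c)  ⇒  86ω_c = 68  ⇒  ω_c = 34/43
  ⇒ ω_c¹/ω_r¹ = 34/43
Stage 2: N_ring = 35 + 2·10 = 55
Stage 2: 35(ω_s−ω_c) = −55(ω_r−ω_c),  ω_r=0, ω_c=1
Stage 2: ω_s = 1 − (55/35)(0−1) = 18/7
  ⇒ ω_s²/ω_c² = 18/7
Coupling ω_c² = ω_c¹ ⇒ overall = 34/43 × 18/7 = 612/301

612/301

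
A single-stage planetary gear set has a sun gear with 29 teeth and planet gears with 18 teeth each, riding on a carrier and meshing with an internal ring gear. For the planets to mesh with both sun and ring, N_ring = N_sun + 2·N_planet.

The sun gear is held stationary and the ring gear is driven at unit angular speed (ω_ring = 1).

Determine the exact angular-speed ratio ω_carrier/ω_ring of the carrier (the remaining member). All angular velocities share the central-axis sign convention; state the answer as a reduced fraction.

65/94

N_ring = 29 + 2·18 = 65
29(ω_s−ω_c) = −65(ω_r−ω_c),  ω_s=0, ω_r=1
29(0−ω_c) = −65(1−ω_c)  ⇒  94ω_c = 65  ⇒  ω_c = 65/94
ω_c/ω_r = 65/94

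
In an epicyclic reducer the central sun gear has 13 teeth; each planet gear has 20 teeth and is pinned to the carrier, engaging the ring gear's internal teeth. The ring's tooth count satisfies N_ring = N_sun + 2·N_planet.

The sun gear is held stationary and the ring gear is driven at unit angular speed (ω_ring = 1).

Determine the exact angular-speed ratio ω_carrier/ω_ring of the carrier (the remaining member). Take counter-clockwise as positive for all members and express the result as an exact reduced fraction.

N_ring = 13 + 2·20 = 53
13(ω_s−ω_c) = −53(ω_r−ω_c),  ω_s=0, ω_r=1
13(0−ω_c) = −53(1−ω_c)  ⇒  66ω_c = 53  ⇒  ω_c = 53/66
ω_c/ω_r = 53/66

53/66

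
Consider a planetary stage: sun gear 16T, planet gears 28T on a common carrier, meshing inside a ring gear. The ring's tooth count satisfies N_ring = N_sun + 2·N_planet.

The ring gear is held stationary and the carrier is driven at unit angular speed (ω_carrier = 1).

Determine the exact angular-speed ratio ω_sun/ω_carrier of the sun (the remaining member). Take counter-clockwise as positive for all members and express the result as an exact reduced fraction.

11/2

N_ring = 16 + 2·28 = 72
16(ω_s−ω_c) = −72(ω_r−ω_c),  ω_r=0, ω_c=1
ω_s = 1 − (72/16)(0−1) = 11/2
ω_s/ω_c = 11/2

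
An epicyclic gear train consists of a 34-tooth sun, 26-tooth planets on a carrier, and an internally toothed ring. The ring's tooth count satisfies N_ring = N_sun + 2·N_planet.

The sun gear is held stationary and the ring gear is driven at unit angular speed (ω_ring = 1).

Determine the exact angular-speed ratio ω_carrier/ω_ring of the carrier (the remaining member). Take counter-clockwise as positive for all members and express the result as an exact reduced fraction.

43/60

N_ring = 34 + 2·26 = 86
34(ω_s−ω_c) = −86(ω_r−ω_c),  ω_s=0, ω_r=1
34(0−ω_c) = −86(1−ω_c)  ⇒  120ω_c = 86  ⇒  ω_c = 43/60
ω_c/ω_r = 43/60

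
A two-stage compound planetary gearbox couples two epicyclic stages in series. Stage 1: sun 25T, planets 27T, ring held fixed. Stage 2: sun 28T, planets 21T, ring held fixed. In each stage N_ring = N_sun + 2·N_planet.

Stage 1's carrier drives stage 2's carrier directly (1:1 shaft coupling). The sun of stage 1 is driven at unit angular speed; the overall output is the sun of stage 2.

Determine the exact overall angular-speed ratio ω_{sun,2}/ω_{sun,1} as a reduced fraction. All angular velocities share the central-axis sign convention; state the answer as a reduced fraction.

Stage 1: N_ring = 25 + 2·27 = 79
Stage 1: 25(ω_s−ω_c) = −79(ω_r−ω_c),  ω_r=0, ω_s=1
Stage 1: 25(1−ω_c) = −79(0−ω_c)  ⇒  104ω_c = 25  ⇒  ω_c = 25/104
  ⇒ ω_c¹/ω_s¹ = 25/104
Stage 2: N_ring = 28 + 2·21 = 70
Stage 2: 28(ω_s−ω_c) = −70(ω_r−ω_c),  ω_r=0, ω_c=1
Stage 2: ω_s = 1 − (70/28)(0−1) = 7/2
  ⇒ ω_s²/ω_c² = 7/2
Coupling ω_c² = ω_c¹ ⇒ overall = 25/104 × 7/2 = 175/208

175/208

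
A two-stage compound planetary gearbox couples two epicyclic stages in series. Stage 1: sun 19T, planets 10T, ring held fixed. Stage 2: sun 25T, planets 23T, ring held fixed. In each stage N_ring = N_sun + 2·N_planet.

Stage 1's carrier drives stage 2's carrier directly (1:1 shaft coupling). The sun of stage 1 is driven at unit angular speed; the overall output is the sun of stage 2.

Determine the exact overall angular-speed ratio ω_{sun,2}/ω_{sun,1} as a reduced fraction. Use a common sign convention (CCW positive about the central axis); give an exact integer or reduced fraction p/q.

Stage 1: N_ring = 19 + 2·10 = 39
Stage 1: 19(ω_s−ω_c) = −39(ω_r−ω_c),  ω_r=0, ω_s=1
Stage 1: 19(1−ω_c) = −39(0−ω_c)  ⇒  58ω_c = 19  ⇒  ω_c = 19/58
  ⇒ ω_c¹/ω_s¹ = 19/58
Stage 2: N_ring = 25 + 2·23 = 71
Stage 2: 25(ω_s−ω_c) = −71(ω_r−ω_c),  ω_r=0, ω_c=1
Stage 2: ω_s = 1 − (71/25)(0−1) = 96/25
  ⇒ ω_s²/ω_c² = 96/25
Coupling ω_c² = ω_c¹ ⇒ overall = 19/58 × 96/25 = 912/725

912/725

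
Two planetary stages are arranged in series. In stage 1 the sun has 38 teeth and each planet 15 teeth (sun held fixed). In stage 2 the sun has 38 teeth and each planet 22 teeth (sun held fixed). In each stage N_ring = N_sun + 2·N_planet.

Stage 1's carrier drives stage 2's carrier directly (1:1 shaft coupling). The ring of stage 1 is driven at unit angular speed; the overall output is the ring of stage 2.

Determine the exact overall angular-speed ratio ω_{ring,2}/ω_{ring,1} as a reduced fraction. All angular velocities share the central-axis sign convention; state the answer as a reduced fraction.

2040/2173

Stage 1: N_ring = 38 + 2·15 = 68
Stage 1: 38(ω_s−ω_c) = −68(ω_r−ω_c),  ω_s=0, ω_r=1
Stage 1: 38(0−ω_c) = −68(1−ω_c)  ⇒  106ω_c = 68  ⇒  ω_c = 34/53
  ⇒ ω_c¹/ω_r¹ = 34/53
Stage 2: N_ring = 38 + 2·22 = 82
Stage 2: 38(ω_s−ω_c) = −82(ω_r−ω_c),  ω_s=0, ω_c=1
Stage 2: ω_r = 1 − (38/82)(0−1) = 60/41
  ⇒ ω_r²/ω_c² = 60/41
Coupling ω_c² = ω_c¹ ⇒ overall = 34/53 × 60/41 = 2040/2173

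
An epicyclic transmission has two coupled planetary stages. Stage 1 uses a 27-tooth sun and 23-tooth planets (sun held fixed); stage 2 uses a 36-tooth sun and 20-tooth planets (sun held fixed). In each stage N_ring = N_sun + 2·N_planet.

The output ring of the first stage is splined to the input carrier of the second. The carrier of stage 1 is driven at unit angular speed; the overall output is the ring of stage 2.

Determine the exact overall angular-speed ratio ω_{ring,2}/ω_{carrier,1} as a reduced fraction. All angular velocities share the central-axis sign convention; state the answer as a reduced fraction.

Stage 1: N_ring = 27 + 2·23 = 73
Stage 1: 27(ω_s−ω_c) = −73(ω_r−ω_c),  ω_s=0, ω_c=1
Stage 1: ω_r = 1 − (27/73)(0−1) = 100/73
  ⇒ ω_r¹/ω_c¹ = 100/73
Stage 2: N_ring = 36 + 2·20 = 76
Stage 2: 36(ω_s−ω_c) = −76(ω_r−ω_c),  ω_s=0, ω_c=1
Stage 2: ω_r = 1 − (36/76)(0−1) = 28/19
  ⇒ ω_r²/ω_c² = 28/19
Coupling ω_c² = ω_r¹ ⇒ overall = 100/73 × 28/19 = 2800/1387

2800/1387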